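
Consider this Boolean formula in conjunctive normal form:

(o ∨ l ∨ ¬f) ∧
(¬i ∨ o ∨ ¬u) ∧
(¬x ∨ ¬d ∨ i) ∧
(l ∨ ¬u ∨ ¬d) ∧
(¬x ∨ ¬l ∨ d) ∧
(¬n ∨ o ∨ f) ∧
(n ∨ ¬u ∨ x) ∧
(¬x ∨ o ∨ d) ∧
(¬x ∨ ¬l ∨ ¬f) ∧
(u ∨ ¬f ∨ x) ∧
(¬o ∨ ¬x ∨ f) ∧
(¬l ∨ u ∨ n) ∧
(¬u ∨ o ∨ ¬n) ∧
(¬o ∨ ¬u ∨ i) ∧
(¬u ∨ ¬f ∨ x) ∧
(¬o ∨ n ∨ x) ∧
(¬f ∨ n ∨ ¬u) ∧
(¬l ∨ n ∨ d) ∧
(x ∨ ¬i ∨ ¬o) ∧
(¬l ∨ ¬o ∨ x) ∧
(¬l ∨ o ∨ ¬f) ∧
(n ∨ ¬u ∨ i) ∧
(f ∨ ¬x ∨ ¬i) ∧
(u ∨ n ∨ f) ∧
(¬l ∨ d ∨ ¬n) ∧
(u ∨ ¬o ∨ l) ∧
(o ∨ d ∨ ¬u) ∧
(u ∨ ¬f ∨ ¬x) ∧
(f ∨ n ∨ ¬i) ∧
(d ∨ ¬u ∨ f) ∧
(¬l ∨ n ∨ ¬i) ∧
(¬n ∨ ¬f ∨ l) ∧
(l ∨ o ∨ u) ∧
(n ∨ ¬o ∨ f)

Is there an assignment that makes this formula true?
No

No, the formula is not satisfiable.

No assignment of truth values to the variables can make all 34 clauses true simultaneously.

The formula is UNSAT (unsatisfiable).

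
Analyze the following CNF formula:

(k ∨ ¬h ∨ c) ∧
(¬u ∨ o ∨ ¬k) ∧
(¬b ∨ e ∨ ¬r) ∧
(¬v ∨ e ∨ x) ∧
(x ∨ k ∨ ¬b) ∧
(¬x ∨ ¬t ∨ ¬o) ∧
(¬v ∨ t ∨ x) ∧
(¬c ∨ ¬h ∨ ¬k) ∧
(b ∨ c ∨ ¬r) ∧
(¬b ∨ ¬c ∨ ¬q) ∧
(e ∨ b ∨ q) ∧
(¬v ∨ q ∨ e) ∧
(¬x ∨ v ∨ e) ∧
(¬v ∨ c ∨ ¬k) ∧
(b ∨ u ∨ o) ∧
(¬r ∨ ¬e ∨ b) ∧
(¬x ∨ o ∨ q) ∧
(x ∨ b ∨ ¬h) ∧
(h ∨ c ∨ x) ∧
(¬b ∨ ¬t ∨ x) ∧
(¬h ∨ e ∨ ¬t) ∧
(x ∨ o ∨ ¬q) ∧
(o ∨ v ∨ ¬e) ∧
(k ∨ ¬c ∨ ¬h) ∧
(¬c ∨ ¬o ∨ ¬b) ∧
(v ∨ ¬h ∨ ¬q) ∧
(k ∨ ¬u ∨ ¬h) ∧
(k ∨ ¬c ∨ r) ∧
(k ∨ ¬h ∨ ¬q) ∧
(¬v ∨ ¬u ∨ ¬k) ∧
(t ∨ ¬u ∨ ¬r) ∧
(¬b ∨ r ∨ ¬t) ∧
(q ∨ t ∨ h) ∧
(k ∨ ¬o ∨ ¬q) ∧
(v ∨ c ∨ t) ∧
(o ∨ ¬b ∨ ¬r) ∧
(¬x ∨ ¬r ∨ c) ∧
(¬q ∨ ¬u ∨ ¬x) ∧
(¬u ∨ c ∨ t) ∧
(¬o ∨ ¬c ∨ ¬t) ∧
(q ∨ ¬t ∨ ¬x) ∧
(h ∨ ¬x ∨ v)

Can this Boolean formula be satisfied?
Yes

Yes, the formula is satisfiable.

One satisfying assignment is: e=False, k=True, o=True, r=False, u=True, x=False, v=False, q=True, b=False, c=True, t=False, h=False

Verification: With this assignment, all 42 clauses evaluate to true.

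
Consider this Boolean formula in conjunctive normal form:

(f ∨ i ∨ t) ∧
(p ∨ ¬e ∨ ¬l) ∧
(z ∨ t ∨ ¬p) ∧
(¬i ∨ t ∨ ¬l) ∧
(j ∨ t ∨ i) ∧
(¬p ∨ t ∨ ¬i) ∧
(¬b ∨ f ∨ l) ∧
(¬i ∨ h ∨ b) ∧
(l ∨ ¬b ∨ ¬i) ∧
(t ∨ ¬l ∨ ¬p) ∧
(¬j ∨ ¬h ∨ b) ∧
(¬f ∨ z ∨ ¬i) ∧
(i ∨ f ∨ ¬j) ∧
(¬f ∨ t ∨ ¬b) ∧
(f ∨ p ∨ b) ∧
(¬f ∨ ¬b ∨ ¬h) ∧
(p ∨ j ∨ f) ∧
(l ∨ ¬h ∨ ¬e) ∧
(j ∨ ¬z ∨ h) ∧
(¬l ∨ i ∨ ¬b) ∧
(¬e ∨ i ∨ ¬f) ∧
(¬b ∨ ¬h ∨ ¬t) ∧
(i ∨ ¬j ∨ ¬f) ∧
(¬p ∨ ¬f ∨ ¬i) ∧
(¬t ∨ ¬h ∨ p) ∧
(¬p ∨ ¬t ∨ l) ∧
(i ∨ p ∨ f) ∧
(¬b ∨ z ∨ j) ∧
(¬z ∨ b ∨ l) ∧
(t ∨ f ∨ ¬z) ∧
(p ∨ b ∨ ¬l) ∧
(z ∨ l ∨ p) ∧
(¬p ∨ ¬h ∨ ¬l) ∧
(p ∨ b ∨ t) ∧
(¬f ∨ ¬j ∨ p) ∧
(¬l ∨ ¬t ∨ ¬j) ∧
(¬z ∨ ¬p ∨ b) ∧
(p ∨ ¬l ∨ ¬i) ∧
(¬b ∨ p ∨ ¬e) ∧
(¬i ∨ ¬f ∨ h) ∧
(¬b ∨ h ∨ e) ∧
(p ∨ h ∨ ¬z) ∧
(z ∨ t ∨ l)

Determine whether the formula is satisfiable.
Yes

Yes, the formula is satisfiable.

One satisfying assignment is: t=True, h=False, p=True, e=False, j=False, z=False, i=False, b=False, f=False, l=True

Verification: With this assignment, all 43 clauses evaluate to true.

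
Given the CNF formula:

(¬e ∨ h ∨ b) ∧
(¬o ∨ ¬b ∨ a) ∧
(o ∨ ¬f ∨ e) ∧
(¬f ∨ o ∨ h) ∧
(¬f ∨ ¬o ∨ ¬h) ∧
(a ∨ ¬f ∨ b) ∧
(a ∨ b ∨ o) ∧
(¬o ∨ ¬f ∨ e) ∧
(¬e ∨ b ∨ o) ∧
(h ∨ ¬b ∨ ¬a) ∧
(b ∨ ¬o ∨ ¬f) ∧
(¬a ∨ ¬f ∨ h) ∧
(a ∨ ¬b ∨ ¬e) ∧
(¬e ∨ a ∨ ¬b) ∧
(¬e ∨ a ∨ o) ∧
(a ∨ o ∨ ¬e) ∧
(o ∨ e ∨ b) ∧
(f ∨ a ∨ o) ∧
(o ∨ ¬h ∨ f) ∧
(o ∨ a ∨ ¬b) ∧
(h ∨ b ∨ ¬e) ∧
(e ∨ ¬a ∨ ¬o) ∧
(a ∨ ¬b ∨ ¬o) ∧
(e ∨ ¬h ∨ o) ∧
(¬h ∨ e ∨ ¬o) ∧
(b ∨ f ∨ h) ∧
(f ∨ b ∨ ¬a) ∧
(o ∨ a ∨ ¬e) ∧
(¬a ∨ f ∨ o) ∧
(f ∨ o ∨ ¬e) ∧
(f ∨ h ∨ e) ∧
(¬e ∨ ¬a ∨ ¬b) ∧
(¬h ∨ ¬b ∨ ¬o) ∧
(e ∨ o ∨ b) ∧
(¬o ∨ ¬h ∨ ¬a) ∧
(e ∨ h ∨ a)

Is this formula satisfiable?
Yes

Yes, the formula is satisfiable.

One satisfying assignment is: b=False, e=True, o=True, h=True, f=False, a=False

Verification: With this assignment, all 36 clauses evaluate to true.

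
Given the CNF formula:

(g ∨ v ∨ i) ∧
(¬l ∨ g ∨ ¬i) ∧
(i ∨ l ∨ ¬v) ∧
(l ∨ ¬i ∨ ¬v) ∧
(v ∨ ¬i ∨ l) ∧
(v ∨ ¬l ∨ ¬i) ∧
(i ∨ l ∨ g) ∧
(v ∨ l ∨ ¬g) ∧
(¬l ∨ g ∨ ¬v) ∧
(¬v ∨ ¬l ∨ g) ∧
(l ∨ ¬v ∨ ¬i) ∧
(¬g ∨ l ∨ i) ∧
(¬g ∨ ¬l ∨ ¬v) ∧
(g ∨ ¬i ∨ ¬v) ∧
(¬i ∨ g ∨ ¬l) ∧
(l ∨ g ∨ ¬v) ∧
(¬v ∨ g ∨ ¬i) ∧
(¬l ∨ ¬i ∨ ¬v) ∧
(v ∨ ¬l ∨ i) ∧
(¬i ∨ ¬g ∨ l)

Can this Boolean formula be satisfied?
No

No, the formula is not satisfiable.

No assignment of truth values to the variables can make all 20 clauses true simultaneously.

The formula is UNSAT (unsatisfiable).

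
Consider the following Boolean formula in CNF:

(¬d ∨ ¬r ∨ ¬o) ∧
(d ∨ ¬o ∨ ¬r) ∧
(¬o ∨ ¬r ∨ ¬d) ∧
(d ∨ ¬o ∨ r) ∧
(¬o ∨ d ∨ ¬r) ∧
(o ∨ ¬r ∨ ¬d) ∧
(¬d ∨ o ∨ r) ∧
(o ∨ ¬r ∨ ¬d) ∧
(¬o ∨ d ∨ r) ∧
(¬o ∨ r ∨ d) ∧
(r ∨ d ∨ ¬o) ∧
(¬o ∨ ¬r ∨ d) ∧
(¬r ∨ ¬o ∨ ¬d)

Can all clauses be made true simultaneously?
Yes

Yes, the formula is satisfiable.

One satisfying assignment is: o=False, r=False, d=False

Verification: With this assignment, all 13 clauses evaluate to true.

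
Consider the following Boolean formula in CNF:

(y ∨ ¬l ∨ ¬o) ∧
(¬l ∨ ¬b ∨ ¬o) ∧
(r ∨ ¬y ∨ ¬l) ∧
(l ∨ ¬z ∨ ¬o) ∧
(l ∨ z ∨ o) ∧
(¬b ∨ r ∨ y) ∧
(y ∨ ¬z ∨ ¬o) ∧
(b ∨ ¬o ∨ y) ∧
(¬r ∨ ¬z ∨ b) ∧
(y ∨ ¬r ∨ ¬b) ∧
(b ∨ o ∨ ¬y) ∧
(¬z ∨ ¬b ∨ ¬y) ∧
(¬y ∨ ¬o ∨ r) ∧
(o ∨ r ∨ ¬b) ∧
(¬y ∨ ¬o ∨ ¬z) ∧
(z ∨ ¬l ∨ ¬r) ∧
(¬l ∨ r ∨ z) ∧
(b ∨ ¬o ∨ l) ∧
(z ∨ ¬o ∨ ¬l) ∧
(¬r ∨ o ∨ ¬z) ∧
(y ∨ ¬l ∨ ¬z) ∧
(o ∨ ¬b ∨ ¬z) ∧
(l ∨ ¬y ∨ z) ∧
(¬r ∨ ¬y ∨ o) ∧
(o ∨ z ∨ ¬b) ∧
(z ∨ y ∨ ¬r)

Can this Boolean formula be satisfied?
Yes

Yes, the formula is satisfiable.

One satisfying assignment is: b=False, y=False, l=False, o=False, r=False, z=True

Verification: With this assignment, all 26 clauses evaluate to true.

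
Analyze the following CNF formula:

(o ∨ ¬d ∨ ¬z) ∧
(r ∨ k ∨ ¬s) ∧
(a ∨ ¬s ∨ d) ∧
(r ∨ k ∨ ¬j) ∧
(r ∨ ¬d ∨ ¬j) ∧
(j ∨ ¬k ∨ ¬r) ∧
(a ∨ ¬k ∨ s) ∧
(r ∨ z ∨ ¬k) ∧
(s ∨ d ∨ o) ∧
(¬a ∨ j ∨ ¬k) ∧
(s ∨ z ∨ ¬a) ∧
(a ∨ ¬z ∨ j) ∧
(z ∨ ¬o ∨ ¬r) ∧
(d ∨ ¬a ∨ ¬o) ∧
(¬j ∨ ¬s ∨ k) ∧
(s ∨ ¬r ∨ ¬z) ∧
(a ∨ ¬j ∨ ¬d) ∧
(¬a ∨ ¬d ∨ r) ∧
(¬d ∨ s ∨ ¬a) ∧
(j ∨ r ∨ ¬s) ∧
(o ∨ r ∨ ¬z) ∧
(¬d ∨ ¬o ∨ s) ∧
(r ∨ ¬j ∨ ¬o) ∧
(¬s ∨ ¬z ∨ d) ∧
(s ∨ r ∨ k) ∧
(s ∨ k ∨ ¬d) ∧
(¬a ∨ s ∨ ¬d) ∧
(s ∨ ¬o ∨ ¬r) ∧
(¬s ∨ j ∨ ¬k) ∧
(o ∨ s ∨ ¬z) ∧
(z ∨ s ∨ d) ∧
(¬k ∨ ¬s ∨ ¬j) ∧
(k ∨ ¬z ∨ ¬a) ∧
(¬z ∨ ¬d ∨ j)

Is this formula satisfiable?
Yes

Yes, the formula is satisfiable.

One satisfying assignment is: a=False, o=False, d=True, z=False, s=True, k=False, j=False, r=True

Verification: With this assignment, all 34 clauses evaluate to true.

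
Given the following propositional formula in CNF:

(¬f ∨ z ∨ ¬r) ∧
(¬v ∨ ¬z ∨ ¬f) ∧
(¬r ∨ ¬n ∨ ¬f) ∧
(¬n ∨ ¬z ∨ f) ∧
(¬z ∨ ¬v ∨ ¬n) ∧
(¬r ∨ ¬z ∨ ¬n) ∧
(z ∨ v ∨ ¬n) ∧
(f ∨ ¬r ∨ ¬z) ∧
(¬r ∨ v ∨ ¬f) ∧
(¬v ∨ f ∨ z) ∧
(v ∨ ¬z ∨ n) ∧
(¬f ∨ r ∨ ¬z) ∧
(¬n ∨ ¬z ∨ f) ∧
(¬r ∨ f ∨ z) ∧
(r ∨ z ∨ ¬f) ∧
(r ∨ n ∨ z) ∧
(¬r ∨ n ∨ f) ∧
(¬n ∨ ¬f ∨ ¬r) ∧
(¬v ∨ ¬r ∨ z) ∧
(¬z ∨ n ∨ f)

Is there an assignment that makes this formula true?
No

No, the formula is not satisfiable.

No assignment of truth values to the variables can make all 20 clauses true simultaneously.

The formula is UNSAT (unsatisfiable).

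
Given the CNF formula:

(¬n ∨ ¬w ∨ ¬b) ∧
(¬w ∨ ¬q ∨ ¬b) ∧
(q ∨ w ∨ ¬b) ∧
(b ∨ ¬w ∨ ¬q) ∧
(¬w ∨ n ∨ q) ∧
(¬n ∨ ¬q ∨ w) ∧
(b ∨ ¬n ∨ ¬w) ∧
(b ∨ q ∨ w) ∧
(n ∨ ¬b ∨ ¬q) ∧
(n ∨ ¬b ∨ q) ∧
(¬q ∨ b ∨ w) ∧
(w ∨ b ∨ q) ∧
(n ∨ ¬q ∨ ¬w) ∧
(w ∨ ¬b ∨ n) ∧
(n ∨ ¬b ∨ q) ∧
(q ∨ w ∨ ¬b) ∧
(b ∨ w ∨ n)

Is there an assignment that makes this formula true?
No

No, the formula is not satisfiable.

No assignment of truth values to the variables can make all 17 clauses true simultaneously.

The formula is UNSAT (unsatisfiable).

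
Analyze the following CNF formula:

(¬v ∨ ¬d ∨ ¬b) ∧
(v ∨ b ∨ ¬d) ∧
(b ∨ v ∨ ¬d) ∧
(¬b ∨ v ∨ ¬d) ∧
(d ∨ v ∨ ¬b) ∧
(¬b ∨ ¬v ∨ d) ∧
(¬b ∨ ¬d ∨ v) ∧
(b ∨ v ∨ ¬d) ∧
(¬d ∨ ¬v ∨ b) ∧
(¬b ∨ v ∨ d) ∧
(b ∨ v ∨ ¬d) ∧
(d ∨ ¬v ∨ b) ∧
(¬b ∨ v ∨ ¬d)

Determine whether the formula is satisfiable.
Yes

Yes, the formula is satisfiable.

One satisfying assignment is: v=False, b=False, d=False

Verification: With this assignment, all 13 clauses evaluate to true.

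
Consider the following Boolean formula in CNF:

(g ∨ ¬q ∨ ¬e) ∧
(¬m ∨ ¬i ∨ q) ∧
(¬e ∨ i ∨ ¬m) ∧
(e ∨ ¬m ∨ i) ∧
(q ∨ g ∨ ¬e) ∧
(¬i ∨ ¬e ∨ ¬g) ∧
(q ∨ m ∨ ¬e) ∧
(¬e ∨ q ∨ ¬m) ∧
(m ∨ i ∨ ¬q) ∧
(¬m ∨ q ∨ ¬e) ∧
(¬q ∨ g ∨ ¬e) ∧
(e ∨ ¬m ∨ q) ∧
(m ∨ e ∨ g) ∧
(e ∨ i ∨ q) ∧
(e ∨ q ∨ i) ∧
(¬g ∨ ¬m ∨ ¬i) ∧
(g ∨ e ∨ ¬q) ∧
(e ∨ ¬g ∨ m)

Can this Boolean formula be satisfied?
No

No, the formula is not satisfiable.

No assignment of truth values to the variables can make all 18 clauses true simultaneously.

The formula is UNSAT (unsatisfiable).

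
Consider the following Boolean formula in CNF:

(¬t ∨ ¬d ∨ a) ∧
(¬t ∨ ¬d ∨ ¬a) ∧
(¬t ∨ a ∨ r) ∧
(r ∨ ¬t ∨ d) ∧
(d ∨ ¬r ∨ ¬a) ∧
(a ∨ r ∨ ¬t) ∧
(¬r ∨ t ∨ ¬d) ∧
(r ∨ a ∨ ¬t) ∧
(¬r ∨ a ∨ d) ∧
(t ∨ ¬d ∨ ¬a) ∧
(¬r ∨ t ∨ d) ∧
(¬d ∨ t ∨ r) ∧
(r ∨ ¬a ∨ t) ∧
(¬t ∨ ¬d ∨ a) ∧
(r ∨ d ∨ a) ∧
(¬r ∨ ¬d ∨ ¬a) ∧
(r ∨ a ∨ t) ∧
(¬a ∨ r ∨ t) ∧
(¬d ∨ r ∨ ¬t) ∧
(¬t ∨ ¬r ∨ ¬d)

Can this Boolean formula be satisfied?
No

No, the formula is not satisfiable.

No assignment of truth values to the variables can make all 20 clauses true simultaneously.

The formula is UNSAT (unsatisfiable).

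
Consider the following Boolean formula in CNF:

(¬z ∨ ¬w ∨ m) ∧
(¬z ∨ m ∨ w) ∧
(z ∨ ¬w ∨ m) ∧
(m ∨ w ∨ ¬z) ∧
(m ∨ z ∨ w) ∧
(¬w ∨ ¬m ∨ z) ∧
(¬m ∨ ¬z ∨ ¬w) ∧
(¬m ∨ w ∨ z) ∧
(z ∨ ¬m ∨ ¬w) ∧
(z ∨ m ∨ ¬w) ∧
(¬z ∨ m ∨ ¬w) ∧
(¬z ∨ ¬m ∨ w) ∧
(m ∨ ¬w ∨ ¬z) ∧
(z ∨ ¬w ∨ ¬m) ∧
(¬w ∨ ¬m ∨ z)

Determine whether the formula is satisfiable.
No

No, the formula is not satisfiable.

No assignment of truth values to the variables can make all 15 clauses true simultaneously.

The formula is UNSAT (unsatisfiable).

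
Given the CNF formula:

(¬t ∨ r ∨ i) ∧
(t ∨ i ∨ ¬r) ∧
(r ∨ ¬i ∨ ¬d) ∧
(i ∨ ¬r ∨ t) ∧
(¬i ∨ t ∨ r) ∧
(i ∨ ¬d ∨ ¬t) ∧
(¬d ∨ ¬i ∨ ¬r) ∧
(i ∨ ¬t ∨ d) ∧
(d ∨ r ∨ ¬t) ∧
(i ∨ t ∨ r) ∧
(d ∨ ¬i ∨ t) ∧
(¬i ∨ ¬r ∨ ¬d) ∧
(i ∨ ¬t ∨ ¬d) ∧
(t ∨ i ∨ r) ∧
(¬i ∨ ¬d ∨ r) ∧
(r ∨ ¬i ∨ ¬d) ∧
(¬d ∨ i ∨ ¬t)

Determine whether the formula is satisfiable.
Yes

Yes, the formula is satisfiable.

One satisfying assignment is: d=False, r=True, t=True, i=True

Verification: With this assignment, all 17 clauses evaluate to true.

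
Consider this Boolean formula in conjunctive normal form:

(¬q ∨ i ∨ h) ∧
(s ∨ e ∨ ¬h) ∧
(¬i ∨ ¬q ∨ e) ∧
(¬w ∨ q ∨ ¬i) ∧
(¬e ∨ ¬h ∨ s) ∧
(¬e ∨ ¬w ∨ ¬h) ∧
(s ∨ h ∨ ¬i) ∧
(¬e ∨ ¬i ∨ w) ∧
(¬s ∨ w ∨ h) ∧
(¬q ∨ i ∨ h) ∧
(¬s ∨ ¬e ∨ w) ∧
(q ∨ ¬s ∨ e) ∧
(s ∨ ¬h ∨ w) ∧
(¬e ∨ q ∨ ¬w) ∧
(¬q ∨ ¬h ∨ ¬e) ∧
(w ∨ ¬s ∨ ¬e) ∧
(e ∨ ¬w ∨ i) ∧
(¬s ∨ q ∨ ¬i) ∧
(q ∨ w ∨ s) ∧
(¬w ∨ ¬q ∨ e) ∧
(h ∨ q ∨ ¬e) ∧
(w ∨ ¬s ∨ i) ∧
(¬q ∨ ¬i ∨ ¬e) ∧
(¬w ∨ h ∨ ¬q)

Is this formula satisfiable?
No

No, the formula is not satisfiable.

No assignment of truth values to the variables can make all 24 clauses true simultaneously.

The formula is UNSAT (unsatisfiable).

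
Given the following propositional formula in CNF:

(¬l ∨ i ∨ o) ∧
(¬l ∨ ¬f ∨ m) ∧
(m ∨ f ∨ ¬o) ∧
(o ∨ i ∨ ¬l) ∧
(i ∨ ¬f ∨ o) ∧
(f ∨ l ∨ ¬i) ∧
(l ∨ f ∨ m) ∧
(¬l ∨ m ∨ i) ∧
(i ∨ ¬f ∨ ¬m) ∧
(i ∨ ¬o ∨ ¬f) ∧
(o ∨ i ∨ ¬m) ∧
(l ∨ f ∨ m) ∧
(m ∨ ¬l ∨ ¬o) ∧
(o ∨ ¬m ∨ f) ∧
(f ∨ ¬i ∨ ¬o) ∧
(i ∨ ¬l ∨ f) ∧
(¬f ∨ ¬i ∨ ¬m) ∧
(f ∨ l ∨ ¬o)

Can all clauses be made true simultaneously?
Yes

Yes, the formula is satisfiable.

One satisfying assignment is: i=True, l=True, o=False, m=False, f=False

Verification: With this assignment, all 18 clauses evaluate to true.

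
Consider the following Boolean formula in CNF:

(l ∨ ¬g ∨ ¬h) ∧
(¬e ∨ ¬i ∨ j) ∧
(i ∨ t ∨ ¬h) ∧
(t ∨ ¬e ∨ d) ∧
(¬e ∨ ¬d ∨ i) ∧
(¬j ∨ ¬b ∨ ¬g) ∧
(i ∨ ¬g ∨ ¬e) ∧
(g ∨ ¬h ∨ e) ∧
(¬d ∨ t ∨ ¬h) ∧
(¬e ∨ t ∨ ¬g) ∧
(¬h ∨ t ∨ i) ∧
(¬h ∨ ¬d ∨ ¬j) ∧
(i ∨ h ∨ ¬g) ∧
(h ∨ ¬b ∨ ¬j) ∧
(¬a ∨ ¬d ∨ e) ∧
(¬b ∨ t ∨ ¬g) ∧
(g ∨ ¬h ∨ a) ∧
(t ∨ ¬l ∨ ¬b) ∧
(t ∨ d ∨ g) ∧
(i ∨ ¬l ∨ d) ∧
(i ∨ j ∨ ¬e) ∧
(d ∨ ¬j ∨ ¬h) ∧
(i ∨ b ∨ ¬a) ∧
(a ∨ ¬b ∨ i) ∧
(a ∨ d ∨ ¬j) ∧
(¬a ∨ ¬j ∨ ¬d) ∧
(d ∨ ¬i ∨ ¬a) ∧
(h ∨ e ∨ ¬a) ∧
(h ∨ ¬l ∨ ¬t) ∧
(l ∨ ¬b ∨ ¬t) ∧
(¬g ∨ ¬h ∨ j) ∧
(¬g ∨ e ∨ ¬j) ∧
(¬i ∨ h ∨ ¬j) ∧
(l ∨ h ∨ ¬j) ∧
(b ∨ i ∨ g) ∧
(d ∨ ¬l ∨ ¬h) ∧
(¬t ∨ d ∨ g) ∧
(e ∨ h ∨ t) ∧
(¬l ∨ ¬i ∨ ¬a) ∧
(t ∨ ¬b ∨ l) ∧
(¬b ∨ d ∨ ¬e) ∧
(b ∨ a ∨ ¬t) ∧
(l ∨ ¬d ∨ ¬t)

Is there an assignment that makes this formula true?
No

No, the formula is not satisfiable.

No assignment of truth values to the variables can make all 43 clauses true simultaneously.

The formula is UNSAT (unsatisfiable).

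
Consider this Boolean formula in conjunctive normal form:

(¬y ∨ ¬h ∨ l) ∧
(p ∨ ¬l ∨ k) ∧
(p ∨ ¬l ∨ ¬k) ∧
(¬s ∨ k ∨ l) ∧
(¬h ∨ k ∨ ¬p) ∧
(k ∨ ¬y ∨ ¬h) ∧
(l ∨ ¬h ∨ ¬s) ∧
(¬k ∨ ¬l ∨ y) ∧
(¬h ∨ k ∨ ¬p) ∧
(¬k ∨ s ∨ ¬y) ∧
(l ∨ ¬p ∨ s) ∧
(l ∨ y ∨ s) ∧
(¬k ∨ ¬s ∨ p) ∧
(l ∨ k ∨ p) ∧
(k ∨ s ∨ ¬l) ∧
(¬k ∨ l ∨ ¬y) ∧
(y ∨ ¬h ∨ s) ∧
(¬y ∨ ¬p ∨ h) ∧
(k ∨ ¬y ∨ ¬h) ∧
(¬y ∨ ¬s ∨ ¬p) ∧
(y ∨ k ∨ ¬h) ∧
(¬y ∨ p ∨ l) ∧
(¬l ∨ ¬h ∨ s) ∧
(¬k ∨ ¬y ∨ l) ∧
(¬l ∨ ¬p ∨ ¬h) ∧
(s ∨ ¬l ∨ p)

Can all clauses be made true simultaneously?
Yes

Yes, the formula is satisfiable.

One satisfying assignment is: h=False, k=False, s=True, y=False, p=True, l=True

Verification: With this assignment, all 26 clauses evaluate to true.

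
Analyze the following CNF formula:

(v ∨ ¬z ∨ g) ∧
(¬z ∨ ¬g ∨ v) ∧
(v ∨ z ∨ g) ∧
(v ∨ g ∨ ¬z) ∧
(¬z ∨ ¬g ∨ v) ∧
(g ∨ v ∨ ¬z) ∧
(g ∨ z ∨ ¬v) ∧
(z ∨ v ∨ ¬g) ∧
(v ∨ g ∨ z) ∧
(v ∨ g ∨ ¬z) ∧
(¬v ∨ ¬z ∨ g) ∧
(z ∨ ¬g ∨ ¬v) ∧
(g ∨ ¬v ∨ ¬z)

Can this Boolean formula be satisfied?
Yes

Yes, the formula is satisfiable.

One satisfying assignment is: z=True, g=True, v=True

Verification: With this assignment, all 13 clauses evaluate to true.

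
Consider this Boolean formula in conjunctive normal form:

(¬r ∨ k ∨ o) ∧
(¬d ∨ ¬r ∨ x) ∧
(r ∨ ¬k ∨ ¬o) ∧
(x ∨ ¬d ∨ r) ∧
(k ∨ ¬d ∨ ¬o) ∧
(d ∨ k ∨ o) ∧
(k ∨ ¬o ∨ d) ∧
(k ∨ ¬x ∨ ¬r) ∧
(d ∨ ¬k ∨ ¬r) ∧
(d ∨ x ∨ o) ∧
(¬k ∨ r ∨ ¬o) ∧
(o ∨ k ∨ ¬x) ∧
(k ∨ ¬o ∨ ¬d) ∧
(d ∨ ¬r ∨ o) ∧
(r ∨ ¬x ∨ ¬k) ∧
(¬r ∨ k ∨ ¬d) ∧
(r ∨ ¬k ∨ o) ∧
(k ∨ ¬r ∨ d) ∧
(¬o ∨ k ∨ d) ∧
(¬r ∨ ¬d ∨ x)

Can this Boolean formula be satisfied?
Yes

Yes, the formula is satisfiable.

One satisfying assignment is: o=True, k=True, d=True, r=True, x=True

Verification: With this assignment, all 20 clauses evaluate to true.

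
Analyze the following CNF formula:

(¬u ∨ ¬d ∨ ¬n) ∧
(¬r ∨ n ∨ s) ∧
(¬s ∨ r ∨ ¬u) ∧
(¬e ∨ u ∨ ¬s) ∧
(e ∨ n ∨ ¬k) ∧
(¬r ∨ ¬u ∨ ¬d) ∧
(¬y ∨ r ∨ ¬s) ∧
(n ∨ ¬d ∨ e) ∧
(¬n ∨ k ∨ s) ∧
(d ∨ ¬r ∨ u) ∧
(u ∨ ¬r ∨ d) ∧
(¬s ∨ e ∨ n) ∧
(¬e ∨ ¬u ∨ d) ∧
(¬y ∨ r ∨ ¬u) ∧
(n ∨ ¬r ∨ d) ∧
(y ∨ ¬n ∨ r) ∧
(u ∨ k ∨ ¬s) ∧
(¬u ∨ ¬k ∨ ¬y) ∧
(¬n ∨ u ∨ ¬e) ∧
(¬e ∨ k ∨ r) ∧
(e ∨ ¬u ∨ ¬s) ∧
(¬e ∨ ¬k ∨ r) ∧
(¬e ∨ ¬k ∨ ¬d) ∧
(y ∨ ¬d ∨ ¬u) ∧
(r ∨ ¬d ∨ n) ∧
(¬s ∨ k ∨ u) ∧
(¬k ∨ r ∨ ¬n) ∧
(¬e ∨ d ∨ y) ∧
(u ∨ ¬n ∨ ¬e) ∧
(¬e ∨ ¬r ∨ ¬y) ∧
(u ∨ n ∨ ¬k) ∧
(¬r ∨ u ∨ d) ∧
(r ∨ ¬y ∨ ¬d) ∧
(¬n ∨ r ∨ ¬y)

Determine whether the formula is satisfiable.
Yes

Yes, the formula is satisfiable.

One satisfying assignment is: k=False, e=False, n=False, s=False, u=False, r=False, y=False, d=False

Verification: With this assignment, all 34 clauses evaluate to true.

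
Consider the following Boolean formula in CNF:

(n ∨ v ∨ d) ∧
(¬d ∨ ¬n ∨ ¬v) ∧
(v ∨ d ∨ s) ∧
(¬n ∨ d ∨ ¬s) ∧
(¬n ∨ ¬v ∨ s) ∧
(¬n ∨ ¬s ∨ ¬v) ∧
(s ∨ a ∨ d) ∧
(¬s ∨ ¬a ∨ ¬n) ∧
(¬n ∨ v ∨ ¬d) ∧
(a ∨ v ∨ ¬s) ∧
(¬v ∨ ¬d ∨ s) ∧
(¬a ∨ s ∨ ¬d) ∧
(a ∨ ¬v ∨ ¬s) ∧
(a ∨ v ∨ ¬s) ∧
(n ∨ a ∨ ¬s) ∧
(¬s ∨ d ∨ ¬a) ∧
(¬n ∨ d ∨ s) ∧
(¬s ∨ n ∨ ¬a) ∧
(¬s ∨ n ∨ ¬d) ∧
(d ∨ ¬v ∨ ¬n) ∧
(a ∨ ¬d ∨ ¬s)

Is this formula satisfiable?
Yes

Yes, the formula is satisfiable.

One satisfying assignment is: a=False, n=False, d=True, v=False, s=False

Verification: With this assignment, all 21 clauses evaluate to true.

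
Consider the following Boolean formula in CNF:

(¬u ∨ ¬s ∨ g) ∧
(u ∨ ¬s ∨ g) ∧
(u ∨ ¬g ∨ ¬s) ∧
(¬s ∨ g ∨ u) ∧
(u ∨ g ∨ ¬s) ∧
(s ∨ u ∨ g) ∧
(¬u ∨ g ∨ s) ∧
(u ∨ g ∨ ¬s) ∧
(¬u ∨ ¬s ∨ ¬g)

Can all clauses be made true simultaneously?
Yes

Yes, the formula is satisfiable.

One satisfying assignment is: u=True, s=False, g=True

Verification: With this assignment, all 9 clauses evaluate to true.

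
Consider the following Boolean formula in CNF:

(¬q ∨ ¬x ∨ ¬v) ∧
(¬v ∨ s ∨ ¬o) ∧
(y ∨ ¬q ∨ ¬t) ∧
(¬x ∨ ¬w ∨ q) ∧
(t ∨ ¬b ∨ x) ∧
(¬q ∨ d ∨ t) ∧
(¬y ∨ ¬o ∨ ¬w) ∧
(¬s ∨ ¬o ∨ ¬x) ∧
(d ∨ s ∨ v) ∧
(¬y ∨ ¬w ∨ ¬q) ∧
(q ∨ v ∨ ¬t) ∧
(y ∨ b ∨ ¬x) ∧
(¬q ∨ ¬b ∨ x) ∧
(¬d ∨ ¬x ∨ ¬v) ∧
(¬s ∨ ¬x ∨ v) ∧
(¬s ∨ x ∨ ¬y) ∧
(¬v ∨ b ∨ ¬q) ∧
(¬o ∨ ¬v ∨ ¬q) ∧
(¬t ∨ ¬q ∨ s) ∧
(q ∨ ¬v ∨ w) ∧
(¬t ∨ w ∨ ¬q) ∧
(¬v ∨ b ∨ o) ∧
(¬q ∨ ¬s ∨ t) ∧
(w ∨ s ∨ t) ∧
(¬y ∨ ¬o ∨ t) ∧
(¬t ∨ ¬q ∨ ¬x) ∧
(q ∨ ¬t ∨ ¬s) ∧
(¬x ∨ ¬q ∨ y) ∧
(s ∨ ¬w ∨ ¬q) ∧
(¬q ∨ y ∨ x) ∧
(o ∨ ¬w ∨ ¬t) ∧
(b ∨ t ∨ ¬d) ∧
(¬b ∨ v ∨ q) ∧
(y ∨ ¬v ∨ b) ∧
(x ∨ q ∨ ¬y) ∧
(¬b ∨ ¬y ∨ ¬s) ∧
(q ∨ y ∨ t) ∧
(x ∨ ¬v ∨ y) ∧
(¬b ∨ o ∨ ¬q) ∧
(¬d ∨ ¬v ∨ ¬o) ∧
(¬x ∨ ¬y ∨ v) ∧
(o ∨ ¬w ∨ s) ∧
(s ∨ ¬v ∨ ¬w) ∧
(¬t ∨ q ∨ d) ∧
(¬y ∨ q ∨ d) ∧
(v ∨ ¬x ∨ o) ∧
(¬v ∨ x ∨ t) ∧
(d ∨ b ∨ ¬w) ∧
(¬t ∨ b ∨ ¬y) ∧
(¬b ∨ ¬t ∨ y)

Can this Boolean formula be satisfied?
No

No, the formula is not satisfiable.

No assignment of truth values to the variables can make all 50 clauses true simultaneously.

The formula is UNSAT (unsatisfiable).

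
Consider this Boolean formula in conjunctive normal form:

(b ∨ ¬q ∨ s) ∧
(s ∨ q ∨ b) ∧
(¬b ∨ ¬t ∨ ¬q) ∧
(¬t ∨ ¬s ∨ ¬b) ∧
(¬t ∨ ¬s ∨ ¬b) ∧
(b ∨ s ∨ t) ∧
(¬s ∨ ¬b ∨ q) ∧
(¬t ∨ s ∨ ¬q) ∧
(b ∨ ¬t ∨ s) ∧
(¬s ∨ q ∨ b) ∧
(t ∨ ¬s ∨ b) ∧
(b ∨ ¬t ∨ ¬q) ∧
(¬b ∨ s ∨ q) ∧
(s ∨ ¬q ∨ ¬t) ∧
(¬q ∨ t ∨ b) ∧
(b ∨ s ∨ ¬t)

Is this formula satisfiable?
Yes

Yes, the formula is satisfiable.

One satisfying assignment is: q=True, b=True, t=False, s=False

Verification: With this assignment, all 16 clauses evaluate to true.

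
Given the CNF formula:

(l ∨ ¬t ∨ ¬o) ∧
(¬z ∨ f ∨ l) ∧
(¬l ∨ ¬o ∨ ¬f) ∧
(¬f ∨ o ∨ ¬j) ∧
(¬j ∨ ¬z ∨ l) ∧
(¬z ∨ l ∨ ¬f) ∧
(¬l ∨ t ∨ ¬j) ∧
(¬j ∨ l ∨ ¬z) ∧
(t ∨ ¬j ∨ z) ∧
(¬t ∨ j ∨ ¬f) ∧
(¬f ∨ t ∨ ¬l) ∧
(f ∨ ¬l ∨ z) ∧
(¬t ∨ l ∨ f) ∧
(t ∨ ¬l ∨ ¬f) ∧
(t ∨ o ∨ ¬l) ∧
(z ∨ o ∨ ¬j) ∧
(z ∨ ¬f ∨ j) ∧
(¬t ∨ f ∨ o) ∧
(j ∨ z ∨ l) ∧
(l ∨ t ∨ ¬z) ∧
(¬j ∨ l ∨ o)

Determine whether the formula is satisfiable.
Yes

Yes, the formula is satisfiable.

One satisfying assignment is: z=True, l=True, j=True, t=True, o=True, f=False

Verification: With this assignment, all 21 clauses evaluate to true.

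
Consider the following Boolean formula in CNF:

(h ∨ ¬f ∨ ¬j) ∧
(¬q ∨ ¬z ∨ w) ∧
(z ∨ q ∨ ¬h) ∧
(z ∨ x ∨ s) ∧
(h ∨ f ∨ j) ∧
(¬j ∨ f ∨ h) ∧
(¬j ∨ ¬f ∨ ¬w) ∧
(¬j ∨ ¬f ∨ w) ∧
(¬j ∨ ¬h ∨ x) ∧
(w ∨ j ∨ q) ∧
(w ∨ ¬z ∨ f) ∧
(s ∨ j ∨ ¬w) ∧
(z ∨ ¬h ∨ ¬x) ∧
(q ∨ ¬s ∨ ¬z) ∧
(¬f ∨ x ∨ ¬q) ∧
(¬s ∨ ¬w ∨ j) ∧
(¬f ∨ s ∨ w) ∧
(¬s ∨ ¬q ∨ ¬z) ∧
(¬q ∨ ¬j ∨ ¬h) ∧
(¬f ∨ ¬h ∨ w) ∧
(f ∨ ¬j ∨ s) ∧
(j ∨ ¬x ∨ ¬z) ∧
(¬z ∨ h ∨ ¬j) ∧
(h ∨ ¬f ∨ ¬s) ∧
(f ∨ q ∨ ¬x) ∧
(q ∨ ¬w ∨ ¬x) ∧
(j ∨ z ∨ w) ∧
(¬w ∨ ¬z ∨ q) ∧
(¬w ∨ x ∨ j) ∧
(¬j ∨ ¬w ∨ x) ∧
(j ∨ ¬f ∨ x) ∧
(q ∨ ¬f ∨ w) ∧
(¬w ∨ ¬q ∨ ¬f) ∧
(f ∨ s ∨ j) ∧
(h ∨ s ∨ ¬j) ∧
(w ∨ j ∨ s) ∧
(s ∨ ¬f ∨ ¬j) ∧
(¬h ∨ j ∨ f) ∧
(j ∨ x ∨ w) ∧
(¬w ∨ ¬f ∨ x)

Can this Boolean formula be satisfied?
No

No, the formula is not satisfiable.

No assignment of truth values to the variables can make all 40 clauses true simultaneously.

The formula is UNSAT (unsatisfiable).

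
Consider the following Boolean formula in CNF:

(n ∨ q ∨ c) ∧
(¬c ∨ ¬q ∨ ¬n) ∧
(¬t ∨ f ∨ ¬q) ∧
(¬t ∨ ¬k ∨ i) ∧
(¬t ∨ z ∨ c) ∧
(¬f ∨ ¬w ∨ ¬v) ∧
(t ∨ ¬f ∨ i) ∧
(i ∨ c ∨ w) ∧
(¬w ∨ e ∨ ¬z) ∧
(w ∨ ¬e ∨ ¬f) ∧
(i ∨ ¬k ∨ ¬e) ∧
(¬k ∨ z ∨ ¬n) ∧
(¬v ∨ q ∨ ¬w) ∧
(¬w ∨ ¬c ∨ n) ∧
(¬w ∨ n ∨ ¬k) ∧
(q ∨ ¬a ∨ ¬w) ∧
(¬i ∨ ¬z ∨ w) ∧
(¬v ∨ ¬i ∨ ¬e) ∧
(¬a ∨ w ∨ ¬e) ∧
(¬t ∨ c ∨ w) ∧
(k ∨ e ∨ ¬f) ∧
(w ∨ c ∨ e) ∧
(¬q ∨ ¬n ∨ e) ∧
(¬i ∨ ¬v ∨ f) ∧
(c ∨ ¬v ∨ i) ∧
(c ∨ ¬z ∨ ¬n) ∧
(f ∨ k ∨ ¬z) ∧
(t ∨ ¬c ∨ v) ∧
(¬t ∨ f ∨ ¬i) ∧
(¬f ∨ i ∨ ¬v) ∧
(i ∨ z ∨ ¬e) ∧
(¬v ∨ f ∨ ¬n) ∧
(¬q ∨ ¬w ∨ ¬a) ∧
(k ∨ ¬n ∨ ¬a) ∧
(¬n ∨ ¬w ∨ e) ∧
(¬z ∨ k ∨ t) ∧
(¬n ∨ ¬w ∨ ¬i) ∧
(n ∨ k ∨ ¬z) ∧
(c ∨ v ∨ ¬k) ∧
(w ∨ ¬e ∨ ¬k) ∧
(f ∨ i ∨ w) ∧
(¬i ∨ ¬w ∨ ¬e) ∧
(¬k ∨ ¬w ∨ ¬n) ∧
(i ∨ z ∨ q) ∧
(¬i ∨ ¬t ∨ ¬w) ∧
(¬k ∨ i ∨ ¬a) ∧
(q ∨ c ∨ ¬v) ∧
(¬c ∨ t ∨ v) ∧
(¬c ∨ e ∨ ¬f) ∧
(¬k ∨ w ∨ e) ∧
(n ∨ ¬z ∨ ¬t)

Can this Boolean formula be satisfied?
Yes

Yes, the formula is satisfiable.

One satisfying assignment is: z=False, e=False, t=False, a=False, v=False, w=True, f=False, n=False, i=True, c=False, q=True, k=False

Verification: With this assignment, all 51 clauses evaluate to true.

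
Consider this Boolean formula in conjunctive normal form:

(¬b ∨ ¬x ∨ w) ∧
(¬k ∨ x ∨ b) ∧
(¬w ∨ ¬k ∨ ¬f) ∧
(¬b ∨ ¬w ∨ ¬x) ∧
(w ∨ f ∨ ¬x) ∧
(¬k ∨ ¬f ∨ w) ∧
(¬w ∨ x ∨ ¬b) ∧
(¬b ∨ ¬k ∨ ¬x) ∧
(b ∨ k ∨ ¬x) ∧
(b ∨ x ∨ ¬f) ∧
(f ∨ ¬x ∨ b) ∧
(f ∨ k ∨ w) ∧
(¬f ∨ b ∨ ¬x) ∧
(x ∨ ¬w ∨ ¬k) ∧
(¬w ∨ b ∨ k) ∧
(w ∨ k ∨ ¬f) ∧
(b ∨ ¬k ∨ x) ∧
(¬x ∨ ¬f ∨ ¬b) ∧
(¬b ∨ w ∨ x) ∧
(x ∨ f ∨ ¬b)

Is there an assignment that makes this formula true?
No

No, the formula is not satisfiable.

No assignment of truth values to the variables can make all 20 clauses true simultaneously.

The formula is UNSAT (unsatisfiable).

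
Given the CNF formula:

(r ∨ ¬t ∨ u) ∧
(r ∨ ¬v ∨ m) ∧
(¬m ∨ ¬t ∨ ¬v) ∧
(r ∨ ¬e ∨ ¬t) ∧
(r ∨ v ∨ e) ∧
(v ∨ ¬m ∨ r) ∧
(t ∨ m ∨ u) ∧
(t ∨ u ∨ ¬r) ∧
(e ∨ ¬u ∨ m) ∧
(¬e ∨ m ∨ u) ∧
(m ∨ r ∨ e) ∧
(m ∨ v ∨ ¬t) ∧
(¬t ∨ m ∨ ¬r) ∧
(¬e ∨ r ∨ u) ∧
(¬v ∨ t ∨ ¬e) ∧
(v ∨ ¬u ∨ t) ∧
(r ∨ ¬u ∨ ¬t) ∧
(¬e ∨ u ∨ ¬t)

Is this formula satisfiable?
Yes

Yes, the formula is satisfiable.

One satisfying assignment is: v=False, e=False, u=False, m=True, r=True, t=True

Verification: With this assignment, all 18 clauses evaluate to true.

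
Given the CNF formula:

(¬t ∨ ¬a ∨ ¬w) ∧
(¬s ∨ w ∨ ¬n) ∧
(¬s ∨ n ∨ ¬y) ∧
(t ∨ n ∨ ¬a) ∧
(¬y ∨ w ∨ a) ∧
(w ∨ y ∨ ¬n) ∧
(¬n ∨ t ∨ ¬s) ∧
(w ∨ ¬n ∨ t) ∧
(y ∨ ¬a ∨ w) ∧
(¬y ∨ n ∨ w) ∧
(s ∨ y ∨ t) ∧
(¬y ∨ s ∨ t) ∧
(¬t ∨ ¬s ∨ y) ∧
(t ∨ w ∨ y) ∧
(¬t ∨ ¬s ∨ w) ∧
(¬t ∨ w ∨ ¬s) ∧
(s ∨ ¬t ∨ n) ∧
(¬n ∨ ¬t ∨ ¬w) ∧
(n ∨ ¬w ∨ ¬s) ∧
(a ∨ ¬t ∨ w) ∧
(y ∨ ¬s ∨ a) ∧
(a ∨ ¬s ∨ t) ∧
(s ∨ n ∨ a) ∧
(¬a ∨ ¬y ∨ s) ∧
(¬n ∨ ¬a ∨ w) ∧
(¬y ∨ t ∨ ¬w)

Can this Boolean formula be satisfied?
No

No, the formula is not satisfiable.

No assignment of truth values to the variables can make all 26 clauses true simultaneously.

The formula is UNSAT (unsatisfiable).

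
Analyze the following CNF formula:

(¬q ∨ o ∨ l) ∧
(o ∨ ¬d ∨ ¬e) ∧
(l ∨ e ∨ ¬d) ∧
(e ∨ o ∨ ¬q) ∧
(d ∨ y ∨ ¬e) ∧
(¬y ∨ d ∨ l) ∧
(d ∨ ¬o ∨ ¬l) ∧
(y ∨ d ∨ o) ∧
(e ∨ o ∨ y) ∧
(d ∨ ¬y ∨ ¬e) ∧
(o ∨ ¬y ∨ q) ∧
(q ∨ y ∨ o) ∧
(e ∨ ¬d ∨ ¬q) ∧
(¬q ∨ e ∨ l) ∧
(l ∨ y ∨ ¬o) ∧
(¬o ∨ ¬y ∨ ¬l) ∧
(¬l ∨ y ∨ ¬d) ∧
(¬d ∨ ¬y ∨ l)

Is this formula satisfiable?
No

No, the formula is not satisfiable.

No assignment of truth values to the variables can make all 18 clauses true simultaneously.

The formula is UNSAT (unsatisfiable).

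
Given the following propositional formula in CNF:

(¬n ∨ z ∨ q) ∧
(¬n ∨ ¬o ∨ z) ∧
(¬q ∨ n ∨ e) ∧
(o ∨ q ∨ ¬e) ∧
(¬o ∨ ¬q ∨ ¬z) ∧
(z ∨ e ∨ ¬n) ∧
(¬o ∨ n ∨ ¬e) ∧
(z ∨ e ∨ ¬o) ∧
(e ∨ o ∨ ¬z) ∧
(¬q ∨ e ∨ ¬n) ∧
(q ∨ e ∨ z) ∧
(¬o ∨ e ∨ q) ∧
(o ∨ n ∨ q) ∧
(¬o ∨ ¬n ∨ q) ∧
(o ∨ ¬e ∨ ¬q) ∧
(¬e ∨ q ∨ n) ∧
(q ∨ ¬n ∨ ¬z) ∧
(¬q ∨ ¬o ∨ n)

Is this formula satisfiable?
No

No, the formula is not satisfiable.

No assignment of truth values to the variables can make all 18 clauses true simultaneously.

The formula is UNSAT (unsatisfiable).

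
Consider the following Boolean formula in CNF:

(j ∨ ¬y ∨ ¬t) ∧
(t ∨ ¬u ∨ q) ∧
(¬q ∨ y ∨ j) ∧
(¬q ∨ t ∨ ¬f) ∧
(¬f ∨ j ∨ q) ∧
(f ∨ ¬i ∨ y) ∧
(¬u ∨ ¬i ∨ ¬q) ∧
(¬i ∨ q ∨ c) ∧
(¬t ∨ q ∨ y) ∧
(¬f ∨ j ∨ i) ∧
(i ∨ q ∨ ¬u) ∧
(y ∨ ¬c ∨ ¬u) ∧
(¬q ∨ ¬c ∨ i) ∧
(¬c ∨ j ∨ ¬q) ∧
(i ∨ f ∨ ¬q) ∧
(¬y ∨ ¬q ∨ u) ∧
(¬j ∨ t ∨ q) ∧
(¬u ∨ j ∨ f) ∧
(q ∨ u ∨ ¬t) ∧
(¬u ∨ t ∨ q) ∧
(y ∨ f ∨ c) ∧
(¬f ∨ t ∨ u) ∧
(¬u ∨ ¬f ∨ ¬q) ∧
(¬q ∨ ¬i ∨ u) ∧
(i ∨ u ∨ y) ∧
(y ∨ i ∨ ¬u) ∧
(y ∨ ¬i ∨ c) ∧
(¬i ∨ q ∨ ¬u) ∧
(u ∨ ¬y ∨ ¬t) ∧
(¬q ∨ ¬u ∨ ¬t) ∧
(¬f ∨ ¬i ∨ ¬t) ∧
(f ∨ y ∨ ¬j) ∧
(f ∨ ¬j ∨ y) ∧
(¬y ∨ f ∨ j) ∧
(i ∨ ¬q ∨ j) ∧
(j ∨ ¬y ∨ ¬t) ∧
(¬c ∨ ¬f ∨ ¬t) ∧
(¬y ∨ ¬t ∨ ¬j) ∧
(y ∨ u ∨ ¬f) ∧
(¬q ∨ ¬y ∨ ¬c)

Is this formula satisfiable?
No

No, the formula is not satisfiable.

No assignment of truth values to the variables can make all 40 clauses true simultaneously.

The formula is UNSAT (unsatisfiable).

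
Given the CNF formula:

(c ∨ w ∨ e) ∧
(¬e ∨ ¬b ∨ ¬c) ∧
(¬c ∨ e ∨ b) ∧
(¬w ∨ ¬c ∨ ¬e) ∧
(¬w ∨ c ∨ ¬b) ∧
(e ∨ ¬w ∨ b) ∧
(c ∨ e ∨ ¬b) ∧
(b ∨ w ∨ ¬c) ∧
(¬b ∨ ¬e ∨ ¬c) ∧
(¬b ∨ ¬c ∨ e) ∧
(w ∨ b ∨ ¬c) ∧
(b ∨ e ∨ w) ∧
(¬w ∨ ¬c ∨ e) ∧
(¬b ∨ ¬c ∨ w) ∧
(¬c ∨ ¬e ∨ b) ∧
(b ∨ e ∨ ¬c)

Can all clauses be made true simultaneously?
Yes

Yes, the formula is satisfiable.

One satisfying assignment is: e=True, c=False, w=False, b=False

Verification: With this assignment, all 16 clauses evaluate to true.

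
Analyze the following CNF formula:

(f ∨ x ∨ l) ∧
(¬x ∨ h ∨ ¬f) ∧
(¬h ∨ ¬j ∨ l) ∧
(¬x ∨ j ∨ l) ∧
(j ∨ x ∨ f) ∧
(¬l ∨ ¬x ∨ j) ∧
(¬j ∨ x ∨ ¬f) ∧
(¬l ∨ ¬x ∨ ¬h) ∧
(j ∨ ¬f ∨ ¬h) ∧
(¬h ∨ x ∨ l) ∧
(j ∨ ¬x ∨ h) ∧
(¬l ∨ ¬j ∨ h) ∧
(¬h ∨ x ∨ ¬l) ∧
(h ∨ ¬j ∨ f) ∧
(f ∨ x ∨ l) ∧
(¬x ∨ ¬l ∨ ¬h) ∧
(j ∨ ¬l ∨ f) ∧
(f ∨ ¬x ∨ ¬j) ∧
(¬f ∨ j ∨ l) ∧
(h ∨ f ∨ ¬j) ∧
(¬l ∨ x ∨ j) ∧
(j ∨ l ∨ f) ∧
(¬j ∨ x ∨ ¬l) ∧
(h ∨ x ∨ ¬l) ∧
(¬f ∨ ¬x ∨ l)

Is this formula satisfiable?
No

No, the formula is not satisfiable.

No assignment of truth values to the variables can make all 25 clauses true simultaneously.

The formula is UNSAT (unsatisfiable).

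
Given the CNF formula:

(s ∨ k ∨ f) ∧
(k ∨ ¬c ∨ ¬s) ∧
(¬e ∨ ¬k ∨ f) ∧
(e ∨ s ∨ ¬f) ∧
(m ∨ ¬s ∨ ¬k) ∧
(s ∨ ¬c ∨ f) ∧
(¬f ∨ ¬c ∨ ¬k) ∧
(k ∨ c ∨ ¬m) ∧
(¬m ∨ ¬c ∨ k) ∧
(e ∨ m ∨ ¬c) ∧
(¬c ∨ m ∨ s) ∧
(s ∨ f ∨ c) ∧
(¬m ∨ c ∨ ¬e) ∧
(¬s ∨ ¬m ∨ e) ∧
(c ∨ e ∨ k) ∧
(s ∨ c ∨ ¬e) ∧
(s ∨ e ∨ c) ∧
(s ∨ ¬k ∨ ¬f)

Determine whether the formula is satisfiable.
Yes

Yes, the formula is satisfiable.

One satisfying assignment is: e=True, s=True, f=False, m=False, k=False, c=False

Verification: With this assignment, all 18 clauses evaluate to true.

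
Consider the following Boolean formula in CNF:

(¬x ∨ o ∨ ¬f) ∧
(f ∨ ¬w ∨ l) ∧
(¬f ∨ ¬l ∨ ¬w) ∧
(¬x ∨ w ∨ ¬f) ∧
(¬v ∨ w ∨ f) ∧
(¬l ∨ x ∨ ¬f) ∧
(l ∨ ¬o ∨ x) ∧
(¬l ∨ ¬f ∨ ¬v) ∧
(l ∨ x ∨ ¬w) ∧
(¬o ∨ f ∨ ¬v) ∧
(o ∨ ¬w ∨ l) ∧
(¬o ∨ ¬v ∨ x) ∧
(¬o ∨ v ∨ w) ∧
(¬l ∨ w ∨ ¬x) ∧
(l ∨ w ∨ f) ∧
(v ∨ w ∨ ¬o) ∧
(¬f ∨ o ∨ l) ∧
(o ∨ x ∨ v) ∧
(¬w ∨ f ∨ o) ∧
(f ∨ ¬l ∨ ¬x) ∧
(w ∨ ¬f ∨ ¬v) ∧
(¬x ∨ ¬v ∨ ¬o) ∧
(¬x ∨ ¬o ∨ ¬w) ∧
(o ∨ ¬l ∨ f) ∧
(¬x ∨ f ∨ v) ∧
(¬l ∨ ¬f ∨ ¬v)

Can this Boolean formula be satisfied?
Yes

Yes, the formula is satisfiable.

One satisfying assignment is: w=True, v=False, x=False, f=False, l=True, o=True

Verification: With this assignment, all 26 clauses evaluate to true.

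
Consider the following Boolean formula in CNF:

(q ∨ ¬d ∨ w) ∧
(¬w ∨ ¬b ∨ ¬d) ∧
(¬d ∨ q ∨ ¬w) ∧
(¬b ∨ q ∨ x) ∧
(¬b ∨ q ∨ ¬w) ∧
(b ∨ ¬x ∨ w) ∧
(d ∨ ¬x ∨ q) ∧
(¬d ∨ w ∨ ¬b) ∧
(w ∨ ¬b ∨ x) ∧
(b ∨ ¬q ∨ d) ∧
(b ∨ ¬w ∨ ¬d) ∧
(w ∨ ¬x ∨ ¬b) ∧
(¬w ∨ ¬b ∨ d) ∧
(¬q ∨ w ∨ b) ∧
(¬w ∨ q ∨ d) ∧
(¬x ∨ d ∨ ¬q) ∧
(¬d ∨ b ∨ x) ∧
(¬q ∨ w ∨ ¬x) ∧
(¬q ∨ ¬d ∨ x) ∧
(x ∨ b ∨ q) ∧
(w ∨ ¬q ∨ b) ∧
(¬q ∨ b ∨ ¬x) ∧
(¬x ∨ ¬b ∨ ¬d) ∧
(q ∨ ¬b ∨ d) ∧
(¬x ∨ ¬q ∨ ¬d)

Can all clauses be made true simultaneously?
No

No, the formula is not satisfiable.

No assignment of truth values to the variables can make all 25 clauses true simultaneously.

The formula is UNSAT (unsatisfiable).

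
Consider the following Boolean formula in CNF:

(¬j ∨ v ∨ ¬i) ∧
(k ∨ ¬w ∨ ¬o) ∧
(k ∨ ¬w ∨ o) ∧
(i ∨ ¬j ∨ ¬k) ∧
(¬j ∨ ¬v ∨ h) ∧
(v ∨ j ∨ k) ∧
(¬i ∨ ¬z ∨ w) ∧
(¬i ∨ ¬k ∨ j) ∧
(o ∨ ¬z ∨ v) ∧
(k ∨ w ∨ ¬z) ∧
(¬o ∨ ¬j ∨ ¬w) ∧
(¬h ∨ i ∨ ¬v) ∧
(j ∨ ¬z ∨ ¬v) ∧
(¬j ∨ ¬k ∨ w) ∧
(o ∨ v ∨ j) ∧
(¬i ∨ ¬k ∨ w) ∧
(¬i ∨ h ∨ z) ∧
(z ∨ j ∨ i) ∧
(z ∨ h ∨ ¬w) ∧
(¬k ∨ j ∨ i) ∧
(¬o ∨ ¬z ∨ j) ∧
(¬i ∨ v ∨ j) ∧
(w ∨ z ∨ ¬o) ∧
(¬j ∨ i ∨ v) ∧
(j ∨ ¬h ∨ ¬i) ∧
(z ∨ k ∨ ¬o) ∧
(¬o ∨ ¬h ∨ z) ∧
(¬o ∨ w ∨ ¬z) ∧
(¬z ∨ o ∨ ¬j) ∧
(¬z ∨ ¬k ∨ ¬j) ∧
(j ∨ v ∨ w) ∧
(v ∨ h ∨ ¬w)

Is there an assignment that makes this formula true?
Yes

Yes, the formula is satisfiable.

One satisfying assignment is: v=True, k=False, o=False, w=False, z=False, i=True, h=True, j=True

Verification: With this assignment, all 32 clauses evaluate to true.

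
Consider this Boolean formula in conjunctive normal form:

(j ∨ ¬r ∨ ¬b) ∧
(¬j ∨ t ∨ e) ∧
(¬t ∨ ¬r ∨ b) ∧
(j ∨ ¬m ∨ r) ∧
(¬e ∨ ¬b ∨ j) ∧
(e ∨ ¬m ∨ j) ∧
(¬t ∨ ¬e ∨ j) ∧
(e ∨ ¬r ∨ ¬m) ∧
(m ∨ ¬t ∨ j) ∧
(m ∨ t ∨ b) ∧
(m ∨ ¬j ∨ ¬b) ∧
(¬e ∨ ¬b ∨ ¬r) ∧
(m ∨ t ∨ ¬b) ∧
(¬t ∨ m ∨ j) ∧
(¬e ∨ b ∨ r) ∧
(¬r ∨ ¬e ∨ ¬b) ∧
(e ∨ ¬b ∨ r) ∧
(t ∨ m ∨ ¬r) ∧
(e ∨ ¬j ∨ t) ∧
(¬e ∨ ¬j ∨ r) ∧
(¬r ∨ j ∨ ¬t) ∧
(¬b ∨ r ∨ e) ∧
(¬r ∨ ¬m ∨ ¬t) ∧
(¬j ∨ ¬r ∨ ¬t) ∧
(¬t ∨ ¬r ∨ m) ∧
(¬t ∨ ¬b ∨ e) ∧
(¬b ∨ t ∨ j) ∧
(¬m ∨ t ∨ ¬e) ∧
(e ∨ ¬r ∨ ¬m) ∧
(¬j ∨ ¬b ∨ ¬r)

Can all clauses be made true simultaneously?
Yes

Yes, the formula is satisfiable.

One satisfying assignment is: b=False, m=False, e=False, j=True, t=True, r=False

Verification: With this assignment, all 30 clauses evaluate to true.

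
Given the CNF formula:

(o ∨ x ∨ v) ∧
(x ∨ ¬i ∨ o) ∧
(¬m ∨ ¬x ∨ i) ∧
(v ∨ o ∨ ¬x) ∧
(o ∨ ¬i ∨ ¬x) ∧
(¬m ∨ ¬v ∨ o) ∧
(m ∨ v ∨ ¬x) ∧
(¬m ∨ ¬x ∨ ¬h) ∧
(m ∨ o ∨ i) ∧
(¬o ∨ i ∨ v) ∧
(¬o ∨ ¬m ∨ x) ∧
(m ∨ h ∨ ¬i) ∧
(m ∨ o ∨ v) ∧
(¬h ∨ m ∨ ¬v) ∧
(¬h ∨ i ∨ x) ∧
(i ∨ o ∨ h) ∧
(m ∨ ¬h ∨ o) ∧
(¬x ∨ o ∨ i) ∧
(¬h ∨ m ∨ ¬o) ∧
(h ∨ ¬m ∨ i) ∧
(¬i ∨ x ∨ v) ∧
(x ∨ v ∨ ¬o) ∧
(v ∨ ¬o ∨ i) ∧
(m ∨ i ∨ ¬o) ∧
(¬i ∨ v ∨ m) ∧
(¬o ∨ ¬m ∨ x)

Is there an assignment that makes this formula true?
Yes

Yes, the formula is satisfiable.

One satisfying assignment is: o=True, x=True, v=True, h=False, i=True, m=True

Verification: With this assignment, all 26 clauses evaluate to true.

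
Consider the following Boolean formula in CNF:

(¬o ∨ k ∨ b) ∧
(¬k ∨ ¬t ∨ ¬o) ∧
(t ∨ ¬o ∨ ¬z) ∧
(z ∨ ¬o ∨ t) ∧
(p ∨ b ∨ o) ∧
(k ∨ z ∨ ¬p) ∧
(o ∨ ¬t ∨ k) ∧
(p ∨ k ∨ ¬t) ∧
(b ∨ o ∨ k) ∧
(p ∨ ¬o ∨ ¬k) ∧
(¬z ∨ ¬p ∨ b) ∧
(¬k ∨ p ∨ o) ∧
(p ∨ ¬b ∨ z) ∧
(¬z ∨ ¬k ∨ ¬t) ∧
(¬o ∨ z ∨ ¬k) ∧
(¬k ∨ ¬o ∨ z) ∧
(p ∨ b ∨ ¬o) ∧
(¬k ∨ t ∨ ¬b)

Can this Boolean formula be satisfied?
Yes

Yes, the formula is satisfiable.

One satisfying assignment is: k=True, o=False, p=True, z=False, t=False, b=False

Verification: With this assignment, all 18 clauses evaluate to true.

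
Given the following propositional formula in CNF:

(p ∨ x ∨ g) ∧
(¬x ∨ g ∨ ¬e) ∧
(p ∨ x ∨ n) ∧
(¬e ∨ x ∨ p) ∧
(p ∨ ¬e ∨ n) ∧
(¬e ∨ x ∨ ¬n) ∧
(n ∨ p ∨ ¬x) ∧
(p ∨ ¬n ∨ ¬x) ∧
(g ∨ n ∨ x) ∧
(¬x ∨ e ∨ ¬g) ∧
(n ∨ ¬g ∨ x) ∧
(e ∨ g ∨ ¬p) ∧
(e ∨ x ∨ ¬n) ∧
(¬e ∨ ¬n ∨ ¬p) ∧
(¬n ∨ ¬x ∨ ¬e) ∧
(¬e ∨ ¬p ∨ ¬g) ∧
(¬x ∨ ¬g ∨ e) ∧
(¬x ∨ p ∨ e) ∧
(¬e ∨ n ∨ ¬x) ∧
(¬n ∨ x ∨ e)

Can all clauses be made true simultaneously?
No

No, the formula is not satisfiable.

No assignment of truth values to the variables can make all 20 clauses true simultaneously.

The formula is UNSAT (unsatisfiable).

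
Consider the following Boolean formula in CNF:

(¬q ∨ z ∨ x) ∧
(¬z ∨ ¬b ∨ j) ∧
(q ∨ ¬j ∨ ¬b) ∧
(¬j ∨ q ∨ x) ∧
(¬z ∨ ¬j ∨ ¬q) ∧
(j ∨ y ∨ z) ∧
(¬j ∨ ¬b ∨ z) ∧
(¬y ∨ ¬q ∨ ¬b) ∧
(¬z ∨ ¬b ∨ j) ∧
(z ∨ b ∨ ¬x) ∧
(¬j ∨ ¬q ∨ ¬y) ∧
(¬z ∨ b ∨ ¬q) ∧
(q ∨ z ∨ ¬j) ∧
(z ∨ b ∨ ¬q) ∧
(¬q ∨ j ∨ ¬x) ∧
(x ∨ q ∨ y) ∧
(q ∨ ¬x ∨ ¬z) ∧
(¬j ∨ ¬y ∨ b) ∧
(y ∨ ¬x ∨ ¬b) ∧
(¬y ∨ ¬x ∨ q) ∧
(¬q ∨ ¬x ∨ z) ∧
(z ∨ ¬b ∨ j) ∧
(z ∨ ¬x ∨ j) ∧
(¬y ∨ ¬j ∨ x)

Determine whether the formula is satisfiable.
Yes

Yes, the formula is satisfiable.

One satisfying assignment is: y=True, z=False, q=False, x=False, j=False, b=False

Verification: With this assignment, all 24 clauses evaluate to true.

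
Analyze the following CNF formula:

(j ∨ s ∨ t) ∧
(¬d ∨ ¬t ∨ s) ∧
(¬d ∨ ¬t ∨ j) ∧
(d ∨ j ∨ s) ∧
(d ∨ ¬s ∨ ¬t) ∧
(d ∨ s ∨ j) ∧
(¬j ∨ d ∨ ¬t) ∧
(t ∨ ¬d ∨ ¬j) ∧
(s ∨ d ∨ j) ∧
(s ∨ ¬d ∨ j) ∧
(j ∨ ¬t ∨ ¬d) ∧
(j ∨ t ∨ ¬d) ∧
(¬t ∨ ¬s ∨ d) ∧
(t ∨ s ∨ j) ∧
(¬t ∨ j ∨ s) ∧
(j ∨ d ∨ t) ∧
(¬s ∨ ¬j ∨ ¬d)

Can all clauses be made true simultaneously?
Yes

Yes, the formula is satisfiable.

One satisfying assignment is: t=False, s=False, d=False, j=True

Verification: With this assignment, all 17 clauses evaluate to true.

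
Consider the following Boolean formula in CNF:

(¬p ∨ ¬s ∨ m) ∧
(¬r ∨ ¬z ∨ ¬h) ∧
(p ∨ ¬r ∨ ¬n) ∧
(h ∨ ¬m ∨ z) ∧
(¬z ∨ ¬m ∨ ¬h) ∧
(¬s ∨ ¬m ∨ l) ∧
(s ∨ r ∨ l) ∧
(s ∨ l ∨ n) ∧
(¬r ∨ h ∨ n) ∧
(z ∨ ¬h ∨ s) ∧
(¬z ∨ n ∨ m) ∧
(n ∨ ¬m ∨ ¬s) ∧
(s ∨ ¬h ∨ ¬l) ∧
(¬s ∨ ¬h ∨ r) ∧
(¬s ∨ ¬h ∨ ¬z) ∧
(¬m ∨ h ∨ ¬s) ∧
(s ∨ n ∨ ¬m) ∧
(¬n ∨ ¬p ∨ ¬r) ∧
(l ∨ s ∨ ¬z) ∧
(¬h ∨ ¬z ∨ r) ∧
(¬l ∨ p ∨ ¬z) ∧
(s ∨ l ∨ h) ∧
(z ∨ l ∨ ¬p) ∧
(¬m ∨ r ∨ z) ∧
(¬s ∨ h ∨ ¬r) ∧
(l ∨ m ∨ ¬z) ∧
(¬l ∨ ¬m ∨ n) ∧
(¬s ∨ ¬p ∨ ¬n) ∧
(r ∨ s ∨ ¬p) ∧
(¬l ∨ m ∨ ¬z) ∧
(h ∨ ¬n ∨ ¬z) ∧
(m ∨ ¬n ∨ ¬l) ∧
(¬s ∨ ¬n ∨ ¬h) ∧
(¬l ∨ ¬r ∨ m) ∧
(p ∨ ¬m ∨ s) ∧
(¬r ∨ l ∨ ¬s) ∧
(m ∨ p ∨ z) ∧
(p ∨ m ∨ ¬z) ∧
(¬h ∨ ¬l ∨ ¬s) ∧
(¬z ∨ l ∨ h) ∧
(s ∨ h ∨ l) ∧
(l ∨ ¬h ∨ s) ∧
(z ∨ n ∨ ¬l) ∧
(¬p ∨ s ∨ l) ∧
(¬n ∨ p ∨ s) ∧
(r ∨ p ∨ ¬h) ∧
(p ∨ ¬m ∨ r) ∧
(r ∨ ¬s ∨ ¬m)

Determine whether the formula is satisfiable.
No

No, the formula is not satisfiable.

No assignment of truth values to the variables can make all 48 clauses true simultaneously.

The formula is UNSAT (unsatisfiable).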